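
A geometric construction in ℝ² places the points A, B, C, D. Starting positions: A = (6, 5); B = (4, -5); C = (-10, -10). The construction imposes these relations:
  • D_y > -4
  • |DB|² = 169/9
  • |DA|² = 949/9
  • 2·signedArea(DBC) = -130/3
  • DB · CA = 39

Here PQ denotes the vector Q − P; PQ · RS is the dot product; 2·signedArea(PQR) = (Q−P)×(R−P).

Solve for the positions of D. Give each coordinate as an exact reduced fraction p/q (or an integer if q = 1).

D = (0, -10/3)

1. D_x = 0  [DB · CA = 39 ∩ 2·signedArea(DBC) = -130/3]
2. D_y = -10/3  [DB · CA = 39 ∩ 2·signedArea(DBC) = -130/3]
   → D = (0, -10/3)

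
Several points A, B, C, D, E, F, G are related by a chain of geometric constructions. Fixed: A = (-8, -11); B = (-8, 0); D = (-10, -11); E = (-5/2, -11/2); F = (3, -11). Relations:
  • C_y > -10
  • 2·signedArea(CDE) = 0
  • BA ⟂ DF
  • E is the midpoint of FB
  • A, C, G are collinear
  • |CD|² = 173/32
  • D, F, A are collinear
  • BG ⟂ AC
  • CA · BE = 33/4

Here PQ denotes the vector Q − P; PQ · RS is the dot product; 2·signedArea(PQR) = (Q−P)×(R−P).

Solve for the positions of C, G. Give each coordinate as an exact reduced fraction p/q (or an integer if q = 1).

1. C_x = -65/8  [2·signedArea(CDE) = 0 ∩ CA · BE = 33/4]
2. C_y = -77/8  [2·signedArea(CDE) = 0 ∩ CA · BE = 33/4]
   → C = (-65/8, -77/8)
3. G_x = -1097/122  [A, C, G are collinear ∩ BG ⟂ AC]
4. G_y = -11/122  [A, C, G are collinear ∩ BG ⟂ AC]
   → G = (-1097/122, -11/122)

C = (-65/8, -77/8)
G = (-1097/122, -11/122)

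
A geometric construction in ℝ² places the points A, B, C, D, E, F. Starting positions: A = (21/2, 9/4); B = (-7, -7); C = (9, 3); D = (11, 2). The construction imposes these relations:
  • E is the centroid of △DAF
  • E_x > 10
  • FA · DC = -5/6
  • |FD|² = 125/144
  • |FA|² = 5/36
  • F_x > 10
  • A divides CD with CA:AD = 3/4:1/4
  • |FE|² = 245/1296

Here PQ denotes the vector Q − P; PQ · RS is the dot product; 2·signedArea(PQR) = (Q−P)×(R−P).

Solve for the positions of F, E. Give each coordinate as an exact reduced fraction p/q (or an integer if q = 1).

E = (95/9, 20/9)
F = (61/6, 29/12)

1. F_x = 61/6  [line 2·x + -1·y + -215/12 = 0 ∩ |FD|² = 125/144]
2. F_y = 29/12  [line 2·x + -1·y + -215/12 = 0 ∩ |FD|² = 125/144]
   → F = (61/6, 29/12)
3. E_x = 95/9  [E is the centroid of △DAF]
4. E_y = 20/9  [E is the centroid of △DAF]
   → E = (95/9, 20/9)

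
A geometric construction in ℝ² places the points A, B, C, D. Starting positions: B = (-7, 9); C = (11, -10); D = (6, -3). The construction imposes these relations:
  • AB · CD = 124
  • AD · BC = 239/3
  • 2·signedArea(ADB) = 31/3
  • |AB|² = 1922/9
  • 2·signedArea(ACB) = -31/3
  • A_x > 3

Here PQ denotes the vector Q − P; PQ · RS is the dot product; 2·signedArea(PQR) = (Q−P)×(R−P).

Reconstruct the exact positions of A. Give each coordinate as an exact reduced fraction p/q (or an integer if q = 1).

A = (10/3, -4/3)

1. A_x = 10/3  [2·signedArea(ACB) = -31/3 ∩ AB · CD = 124]
2. A_y = -4/3  [2·signedArea(ACB) = -31/3 ∩ AB · CD = 124]
   → A = (10/3, -4/3)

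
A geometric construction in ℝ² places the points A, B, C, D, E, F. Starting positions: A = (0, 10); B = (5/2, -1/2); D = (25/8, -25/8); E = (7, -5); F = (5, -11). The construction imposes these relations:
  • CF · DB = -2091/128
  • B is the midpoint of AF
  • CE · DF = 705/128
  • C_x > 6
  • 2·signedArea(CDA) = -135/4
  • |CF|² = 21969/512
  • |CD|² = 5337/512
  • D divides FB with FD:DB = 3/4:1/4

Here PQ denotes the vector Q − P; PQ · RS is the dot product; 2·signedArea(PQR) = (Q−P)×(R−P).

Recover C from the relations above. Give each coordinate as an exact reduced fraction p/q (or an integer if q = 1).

1. C_x = 193/32  [CF · DB = -2091/128 ∩ 2·signedArea(CDA) = -135/4]
2. C_y = -145/32  [CF · DB = -2091/128 ∩ 2·signedArea(CDA) = -135/4]
   → C = (193/32, -145/32)

C = (193/32, -145/32)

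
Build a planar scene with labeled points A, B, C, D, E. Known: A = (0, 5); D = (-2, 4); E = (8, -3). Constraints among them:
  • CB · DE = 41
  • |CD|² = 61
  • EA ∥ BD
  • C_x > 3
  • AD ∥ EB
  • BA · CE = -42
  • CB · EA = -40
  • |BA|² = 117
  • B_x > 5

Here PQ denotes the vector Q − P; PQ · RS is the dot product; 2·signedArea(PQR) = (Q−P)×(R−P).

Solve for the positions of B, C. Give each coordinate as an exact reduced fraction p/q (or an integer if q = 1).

B = (6, -4)
C = (4, -1)

1. B_x = 6  [EA ∥ BD ∩ AD ∥ EB]
2. B_y = -4  [EA ∥ BD ∩ AD ∥ EB]
   → B = (6, -4)
3. C_x = 4  [CB · EA = -40 ∩ CB · DE = 41]
4. C_y = -1  [CB · EA = -40 ∩ CB · DE = 41]
   → C = (4, -1)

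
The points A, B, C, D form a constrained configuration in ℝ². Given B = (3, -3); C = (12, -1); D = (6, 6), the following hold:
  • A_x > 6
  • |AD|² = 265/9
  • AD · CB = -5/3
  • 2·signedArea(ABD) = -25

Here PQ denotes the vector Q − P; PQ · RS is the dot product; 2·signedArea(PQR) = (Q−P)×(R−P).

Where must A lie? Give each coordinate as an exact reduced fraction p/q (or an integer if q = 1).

A = (7, 2/3)

1. A_x = 7  [2·signedArea(ABD) = -25 ∩ AD · CB = -5/3]
2. A_y = 2/3  [2·signedArea(ABD) = -25 ∩ AD · CB = -5/3]
   → A = (7, 2/3)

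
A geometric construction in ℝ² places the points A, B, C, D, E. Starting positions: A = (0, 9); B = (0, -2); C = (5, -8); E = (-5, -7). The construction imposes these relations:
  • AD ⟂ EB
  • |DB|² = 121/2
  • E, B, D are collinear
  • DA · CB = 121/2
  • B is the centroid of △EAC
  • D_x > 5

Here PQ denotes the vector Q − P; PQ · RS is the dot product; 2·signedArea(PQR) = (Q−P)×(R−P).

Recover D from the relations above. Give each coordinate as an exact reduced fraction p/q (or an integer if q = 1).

D = (11/2, 7/2)

1. D_x = 11/2  [E, B, D are collinear ∩ AD ⟂ EB]
2. D_y = 7/2  [E, B, D are collinear ∩ AD ⟂ EB]
   → D = (11/2, 7/2)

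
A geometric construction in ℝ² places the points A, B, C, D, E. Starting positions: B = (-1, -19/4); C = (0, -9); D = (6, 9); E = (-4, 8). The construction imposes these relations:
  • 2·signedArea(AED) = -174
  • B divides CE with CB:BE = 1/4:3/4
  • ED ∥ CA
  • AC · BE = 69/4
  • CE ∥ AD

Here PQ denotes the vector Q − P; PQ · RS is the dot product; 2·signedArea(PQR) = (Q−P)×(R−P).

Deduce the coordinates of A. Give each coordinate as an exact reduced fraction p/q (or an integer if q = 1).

1. A_x = 10  [CE ∥ AD ∩ ED ∥ CA]
2. A_y = -8  [CE ∥ AD ∩ ED ∥ CA]
   → A = (10, -8)

A = (10, -8)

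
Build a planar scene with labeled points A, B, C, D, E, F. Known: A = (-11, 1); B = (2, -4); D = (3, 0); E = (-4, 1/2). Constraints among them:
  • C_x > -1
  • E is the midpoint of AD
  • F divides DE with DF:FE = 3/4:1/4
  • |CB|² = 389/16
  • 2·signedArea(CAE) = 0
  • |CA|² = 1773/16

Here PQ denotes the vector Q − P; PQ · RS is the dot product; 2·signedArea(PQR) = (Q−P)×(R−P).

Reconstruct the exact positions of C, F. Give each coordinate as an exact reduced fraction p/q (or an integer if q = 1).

C = (-1/2, 1/4)
F = (-9/4, 3/8)

1. C_x = -1/2  [line 1/2·x + 7·y + -3/2 = 0 ∩ |CA|² = 1773/16]
2. C_y = 1/4  [line 1/2·x + 7·y + -3/2 = 0 ∩ |CA|² = 1773/16]
   → C = (-1/2, 1/4)
3. F_x = -9/4  [F divides DE with DF:FE = 3/4:1/4]
4. F_y = 3/8  [F divides DE with DF:FE = 3/4:1/4]
   → F = (-9/4, 3/8)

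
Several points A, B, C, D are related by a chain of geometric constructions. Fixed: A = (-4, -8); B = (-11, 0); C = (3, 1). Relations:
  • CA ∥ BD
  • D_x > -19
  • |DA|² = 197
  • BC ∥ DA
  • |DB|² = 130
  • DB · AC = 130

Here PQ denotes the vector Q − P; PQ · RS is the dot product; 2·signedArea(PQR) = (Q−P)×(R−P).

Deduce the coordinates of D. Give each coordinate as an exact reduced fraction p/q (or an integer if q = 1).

1. D_x = -18  [BC ∥ DA ∩ CA ∥ BD]
2. D_y = -9  [BC ∥ DA ∩ CA ∥ BD]
   → D = (-18, -9)

D = (-18, -9)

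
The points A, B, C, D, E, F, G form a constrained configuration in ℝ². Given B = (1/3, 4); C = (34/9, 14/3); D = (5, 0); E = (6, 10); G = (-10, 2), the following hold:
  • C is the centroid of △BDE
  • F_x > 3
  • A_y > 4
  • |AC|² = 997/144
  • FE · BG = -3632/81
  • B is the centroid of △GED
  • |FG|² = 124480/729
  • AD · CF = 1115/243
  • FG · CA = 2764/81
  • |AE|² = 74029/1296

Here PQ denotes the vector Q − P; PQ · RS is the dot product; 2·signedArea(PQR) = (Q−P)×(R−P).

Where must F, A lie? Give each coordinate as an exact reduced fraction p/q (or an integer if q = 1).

A = (43/36, 25/6)
F = (82/27, 26/9)

1. F_x = 82/27  [line 31/3·x + 2·y + -3010/81 = 0 ∩ |FG|² = 124480/729]
2. F_y = 26/9  [line 31/3·x + 2·y + -3010/81 = 0 ∩ |FG|² = 124480/729]
   → F = (82/27, 26/9)
3. A_x = 43/36  [FG · CA = 2764/81 ∩ AD · CF = 1115/243]
4. A_y = 25/6  [FG · CA = 2764/81 ∩ AD · CF = 1115/243]
   → A = (43/36, 25/6)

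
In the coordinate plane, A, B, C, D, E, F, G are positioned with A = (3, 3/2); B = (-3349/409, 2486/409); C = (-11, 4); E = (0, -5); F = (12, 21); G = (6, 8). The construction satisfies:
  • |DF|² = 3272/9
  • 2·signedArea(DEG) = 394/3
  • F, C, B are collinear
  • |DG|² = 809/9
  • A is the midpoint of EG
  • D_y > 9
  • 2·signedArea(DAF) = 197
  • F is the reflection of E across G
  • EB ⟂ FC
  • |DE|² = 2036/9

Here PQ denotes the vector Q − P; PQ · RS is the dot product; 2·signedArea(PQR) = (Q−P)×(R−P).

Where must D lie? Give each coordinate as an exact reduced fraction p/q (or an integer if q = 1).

D = (-10/3, 29/3)

1. D_x = -10/3  [line -39/2·x + 9·y + -152 = 0 ∩ |DE|² = 2036/9]
2. D_y = 29/3  [line -39/2·x + 9·y + -152 = 0 ∩ |DE|² = 2036/9]
   → D = (-10/3, 29/3)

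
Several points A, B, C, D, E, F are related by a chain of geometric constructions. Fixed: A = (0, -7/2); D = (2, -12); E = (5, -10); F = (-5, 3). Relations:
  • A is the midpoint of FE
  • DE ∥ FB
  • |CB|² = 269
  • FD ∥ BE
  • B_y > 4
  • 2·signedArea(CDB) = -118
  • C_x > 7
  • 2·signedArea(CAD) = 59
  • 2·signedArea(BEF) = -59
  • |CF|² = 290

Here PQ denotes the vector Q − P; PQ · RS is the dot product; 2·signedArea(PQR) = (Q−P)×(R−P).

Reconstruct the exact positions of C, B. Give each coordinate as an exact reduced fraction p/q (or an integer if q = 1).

B = (-2, 5)
C = (8, -8)

1. C_x = 8  [line 17/2·x + 2·y + -52 = 0 ∩ |CF|² = 290]
2. C_y = -8  [line 17/2·x + 2·y + -52 = 0 ∩ |CF|² = 290]
   → C = (8, -8)
3. B_x = -2  [FD ∥ BE ∩ DE ∥ FB]
4. B_y = 5  [FD ∥ BE ∩ DE ∥ FB]
   → B = (-2, 5)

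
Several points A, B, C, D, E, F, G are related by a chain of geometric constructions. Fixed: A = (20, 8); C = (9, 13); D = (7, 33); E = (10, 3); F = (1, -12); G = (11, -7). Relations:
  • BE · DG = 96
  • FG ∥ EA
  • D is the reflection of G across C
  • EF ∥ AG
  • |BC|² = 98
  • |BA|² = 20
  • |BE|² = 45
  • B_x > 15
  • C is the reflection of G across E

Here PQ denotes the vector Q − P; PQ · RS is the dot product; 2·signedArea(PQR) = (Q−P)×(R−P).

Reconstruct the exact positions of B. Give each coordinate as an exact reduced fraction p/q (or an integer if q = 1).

B = (16, 6)

1. B_x = 16  [line -4·x + 40·y + -176 = 0 ∩ |BE|² = 45]
2. B_y = 6  [line -4·x + 40·y + -176 = 0 ∩ |BE|² = 45]
   → B = (16, 6)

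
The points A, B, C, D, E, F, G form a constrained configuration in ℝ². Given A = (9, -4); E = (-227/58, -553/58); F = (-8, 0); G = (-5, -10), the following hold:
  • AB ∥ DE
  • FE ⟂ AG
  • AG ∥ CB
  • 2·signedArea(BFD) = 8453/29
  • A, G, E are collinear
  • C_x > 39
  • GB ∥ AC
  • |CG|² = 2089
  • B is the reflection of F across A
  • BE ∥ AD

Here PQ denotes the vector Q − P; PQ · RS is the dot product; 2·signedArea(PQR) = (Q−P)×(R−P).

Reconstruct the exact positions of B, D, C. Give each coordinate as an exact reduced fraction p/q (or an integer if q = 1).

B = (26, -8)
C = (40, -2)
D = (-1213/58, -321/58)

1. B_x = 26  [B is the reflection of F across A]
2. B_y = -8  [B is the reflection of F across A]
   → B = (26, -8)
3. D_x = -1213/58  [AB ∥ DE ∩ BE ∥ AD]
4. D_y = -321/58  [AB ∥ DE ∩ BE ∥ AD]
   → D = (-1213/58, -321/58)
5. C_x = 40  [AG ∥ CB ∩ GB ∥ AC]
6. C_y = -2  [AG ∥ CB ∩ GB ∥ AC]
   → C = (40, -2)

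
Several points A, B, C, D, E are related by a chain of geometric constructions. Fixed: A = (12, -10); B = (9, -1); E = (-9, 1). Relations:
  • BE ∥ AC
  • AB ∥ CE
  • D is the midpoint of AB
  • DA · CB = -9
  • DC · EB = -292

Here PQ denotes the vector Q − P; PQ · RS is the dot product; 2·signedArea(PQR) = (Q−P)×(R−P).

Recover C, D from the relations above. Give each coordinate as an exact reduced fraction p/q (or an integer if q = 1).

1. C_x = -6  [AB ∥ CE ∩ BE ∥ AC]
2. C_y = -8  [AB ∥ CE ∩ BE ∥ AC]
   → C = (-6, -8)
3. D_x = 21/2  [D is the midpoint of AB]
4. D_y = -11/2  [D is the midpoint of AB]
   → D = (21/2, -11/2)

C = (-6, -8)
D = (21/2, -11/2)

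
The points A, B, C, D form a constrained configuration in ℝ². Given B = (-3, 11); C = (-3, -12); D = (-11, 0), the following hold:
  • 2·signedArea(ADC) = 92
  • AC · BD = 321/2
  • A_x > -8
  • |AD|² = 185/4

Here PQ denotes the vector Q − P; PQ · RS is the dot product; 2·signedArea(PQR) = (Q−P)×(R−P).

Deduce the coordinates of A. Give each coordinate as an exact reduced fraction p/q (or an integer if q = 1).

A = (-7, 11/2)

1. A_x = -7  [AC · BD = 321/2 ∩ 2·signedArea(ADC) = 92]
2. A_y = 11/2  [AC · BD = 321/2 ∩ 2·signedArea(ADC) = 92]
   → A = (-7, 11/2)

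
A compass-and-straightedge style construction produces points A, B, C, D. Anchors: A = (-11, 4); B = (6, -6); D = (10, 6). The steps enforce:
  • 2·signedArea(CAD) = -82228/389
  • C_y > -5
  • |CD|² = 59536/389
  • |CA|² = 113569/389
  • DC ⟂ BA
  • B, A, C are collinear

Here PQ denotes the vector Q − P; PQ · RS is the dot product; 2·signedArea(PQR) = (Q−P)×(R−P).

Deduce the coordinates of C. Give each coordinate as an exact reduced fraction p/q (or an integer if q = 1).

C = (1450/389, -1814/389)

1. C_x = 1450/389  [B, A, C are collinear ∩ DC ⟂ BA]
2. C_y = -1814/389  [B, A, C are collinear ∩ DC ⟂ BA]
   → C = (1450/389, -1814/389)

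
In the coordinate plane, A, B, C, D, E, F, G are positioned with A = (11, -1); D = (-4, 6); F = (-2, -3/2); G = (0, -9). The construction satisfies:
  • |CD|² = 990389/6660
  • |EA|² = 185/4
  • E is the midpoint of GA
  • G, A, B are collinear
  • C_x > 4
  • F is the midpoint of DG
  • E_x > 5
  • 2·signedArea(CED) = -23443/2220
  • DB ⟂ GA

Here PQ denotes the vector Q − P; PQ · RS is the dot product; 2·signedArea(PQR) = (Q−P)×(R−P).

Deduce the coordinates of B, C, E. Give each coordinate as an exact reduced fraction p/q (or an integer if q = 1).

B = (836/185, -1057/185)
C = (2501/555, -1013/370)
E = (11/2, -5)

1. B_x = 836/185  [G, A, B are collinear ∩ DB ⟂ GA]
2. B_y = -1057/185  [G, A, B are collinear ∩ DB ⟂ GA]
   → B = (836/185, -1057/185)
3. E_x = 11/2  [E is the midpoint of GA]
4. E_y = -5  [E is the midpoint of GA]
   → E = (11/2, -5)
5. C_x = 2501/555  [line -11·x + -19/2·y + 52303/2220 = 0 ∩ |CD|² = 990389/6660]
6. C_y = -1013/370  [line -11·x + -19/2·y + 52303/2220 = 0 ∩ |CD|² = 990389/6660]
   → C = (2501/555, -1013/370)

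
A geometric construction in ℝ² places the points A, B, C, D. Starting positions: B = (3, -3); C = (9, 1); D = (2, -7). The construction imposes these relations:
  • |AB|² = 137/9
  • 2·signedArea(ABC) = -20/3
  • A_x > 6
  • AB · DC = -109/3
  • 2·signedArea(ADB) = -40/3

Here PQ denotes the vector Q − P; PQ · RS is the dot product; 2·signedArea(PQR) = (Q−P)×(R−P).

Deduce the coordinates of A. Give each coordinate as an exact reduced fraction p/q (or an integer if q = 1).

A = (20/3, -5/3)

1. A_x = 20/3  [AB · DC = -109/3 ∩ 2·signedArea(ABC) = -20/3]
2. A_y = -5/3  [AB · DC = -109/3 ∩ 2·signedArea(ABC) = -20/3]
   → A = (20/3, -5/3)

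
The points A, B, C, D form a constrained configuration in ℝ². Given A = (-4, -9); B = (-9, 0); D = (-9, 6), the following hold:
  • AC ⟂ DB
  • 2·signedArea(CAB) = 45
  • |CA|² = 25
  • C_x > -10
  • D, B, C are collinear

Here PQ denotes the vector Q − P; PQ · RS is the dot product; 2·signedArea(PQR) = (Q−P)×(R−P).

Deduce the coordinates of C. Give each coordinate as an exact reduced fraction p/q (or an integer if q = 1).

C = (-9, -9)

1. C_x = -9  [D, B, C are collinear ∩ AC ⟂ DB]
2. C_y = -9  [D, B, C are collinear ∩ AC ⟂ DB]
   → C = (-9, -9)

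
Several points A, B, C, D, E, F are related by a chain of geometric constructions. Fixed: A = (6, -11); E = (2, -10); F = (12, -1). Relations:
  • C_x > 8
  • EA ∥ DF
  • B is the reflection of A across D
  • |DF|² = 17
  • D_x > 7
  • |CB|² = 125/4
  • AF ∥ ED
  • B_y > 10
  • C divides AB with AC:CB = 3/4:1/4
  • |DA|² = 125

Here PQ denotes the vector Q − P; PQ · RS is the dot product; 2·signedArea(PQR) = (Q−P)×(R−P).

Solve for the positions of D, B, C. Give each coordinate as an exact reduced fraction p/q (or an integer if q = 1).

1. D_x = 8  [EA ∥ DF ∩ AF ∥ ED]
2. D_y = 0  [EA ∥ DF ∩ AF ∥ ED]
   → D = (8, 0)
3. B_x = 10  [B is the reflection of A across D]
4. B_y = 11  [B is the reflection of A across D]
   → B = (10, 11)
5. C_x = 9  [C divides AB with AC:CB = 3/4:1/4]
6. C_y = 11/2  [C divides AB with AC:CB = 3/4:1/4]
   → C = (9, 11/2)

B = (10, 11)
C = (9, 11/2)
D = (8, 0)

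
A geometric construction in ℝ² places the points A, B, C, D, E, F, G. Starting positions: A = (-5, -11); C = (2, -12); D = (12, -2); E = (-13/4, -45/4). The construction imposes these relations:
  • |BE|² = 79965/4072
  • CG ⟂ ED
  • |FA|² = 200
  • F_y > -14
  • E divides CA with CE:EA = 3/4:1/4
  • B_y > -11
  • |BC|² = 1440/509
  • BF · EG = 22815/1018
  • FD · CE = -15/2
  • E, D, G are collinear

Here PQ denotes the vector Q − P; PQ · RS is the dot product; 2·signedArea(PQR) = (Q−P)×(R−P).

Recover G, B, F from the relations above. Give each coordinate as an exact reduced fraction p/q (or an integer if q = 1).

1. G_x = 130/509  [E, D, G are collinear ∩ CG ⟂ ED]
2. G_y = -4644/509  [E, D, G are collinear ∩ CG ⟂ ED]
   → G = (130/509, -4644/509)
3. F_x = 9  [line 21/4·x + -3/4·y + -57 = 0 ∩ |FA|² = 200]
4. F_y = -13  [line 21/4·x + -3/4·y + -57 = 0 ∩ |FA|² = 200]
   → F = (9, -13)
5. B_x = 574/509  [line -7137/2036·x + -4329/2036·y + -18837/1018 = 0 ∩ |BC|² = 1440/509]
6. B_y = -5376/509  [line -7137/2036·x + -4329/2036·y + -18837/1018 = 0 ∩ |BC|² = 1440/509]
   → B = (574/509, -5376/509)

B = (574/509, -5376/509)
F = (9, -13)
G = (130/509, -4644/509)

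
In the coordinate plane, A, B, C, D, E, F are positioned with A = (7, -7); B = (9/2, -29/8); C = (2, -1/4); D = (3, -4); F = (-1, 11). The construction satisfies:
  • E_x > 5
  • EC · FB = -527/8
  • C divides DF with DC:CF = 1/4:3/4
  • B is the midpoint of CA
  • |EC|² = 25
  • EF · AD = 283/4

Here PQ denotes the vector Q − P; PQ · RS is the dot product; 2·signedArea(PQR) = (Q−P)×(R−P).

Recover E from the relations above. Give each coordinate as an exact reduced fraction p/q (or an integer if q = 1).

E = (6, -13/4)

1. E_x = 6  [EF · AD = 283/4 ∩ EC · FB = -527/8]
2. E_y = -13/4  [EF · AD = 283/4 ∩ EC · FB = -527/8]
   → E = (6, -13/4)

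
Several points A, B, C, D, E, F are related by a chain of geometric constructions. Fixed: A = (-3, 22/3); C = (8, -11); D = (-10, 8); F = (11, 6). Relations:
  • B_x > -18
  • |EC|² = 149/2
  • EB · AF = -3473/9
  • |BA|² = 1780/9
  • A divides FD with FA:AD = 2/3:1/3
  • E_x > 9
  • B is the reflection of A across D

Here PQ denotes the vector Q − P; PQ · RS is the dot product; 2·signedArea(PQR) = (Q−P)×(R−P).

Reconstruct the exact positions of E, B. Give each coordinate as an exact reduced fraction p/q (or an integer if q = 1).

1. B_x = -17  [B is the reflection of A across D]
2. B_y = 26/3  [B is the reflection of A across D]
   → B = (-17, 26/3)
3. E_x = 19/2  [line -14·x + 4/3·y + 409/3 = 0 ∩ |EC|² = 149/2]
4. E_y = -5/2  [line -14·x + 4/3·y + 409/3 = 0 ∩ |EC|² = 149/2]
   → E = (19/2, -5/2)

B = (-17, 26/3)
E = (19/2, -5/2)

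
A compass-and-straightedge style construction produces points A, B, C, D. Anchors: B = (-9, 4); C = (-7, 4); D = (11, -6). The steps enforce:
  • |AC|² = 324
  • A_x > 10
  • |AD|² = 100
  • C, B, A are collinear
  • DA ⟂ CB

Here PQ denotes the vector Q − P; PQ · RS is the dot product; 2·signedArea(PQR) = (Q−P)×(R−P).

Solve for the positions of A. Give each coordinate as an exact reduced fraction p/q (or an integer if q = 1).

A = (11, 4)

1. A_x = 11  [C, B, A are collinear ∩ DA ⟂ CB]
2. A_y = 4  [C, B, A are collinear ∩ DA ⟂ CB]
   → A = (11, 4)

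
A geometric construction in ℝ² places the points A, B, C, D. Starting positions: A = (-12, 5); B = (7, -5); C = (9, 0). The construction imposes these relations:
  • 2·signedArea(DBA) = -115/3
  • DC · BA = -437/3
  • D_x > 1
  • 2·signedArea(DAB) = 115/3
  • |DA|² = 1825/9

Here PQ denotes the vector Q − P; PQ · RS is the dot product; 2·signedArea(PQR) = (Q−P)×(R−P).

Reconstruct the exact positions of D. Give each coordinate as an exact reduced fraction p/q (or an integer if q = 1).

1. D_x = 4/3  [2·signedArea(DBA) = -115/3 ∩ DC · BA = -437/3]
2. D_y = 0  [2·signedArea(DBA) = -115/3 ∩ DC · BA = -437/3]
   → D = (4/3, 0)

D = (4/3, 0)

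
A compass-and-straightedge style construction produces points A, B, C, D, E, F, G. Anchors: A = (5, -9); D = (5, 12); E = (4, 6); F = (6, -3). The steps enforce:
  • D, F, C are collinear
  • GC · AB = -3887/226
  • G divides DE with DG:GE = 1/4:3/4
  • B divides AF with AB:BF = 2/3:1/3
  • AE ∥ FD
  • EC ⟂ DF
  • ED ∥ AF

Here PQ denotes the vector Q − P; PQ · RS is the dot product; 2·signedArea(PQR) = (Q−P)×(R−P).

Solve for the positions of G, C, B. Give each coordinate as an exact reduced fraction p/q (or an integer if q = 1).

1. G_x = 19/4  [G divides DE with DG:GE = 1/4:3/4]
2. G_y = 21/2  [G divides DE with DG:GE = 1/4:3/4]
   → G = (19/4, 21/2)
3. C_x = 1219/226  [D, F, C are collinear ∩ EC ⟂ DF]
4. C_y = 1377/226  [D, F, C are collinear ∩ EC ⟂ DF]
   → C = (1219/226, 1377/226)
5. B_x = 17/3  [B divides AF with AB:BF = 2/3:1/3]
6. B_y = -5  [B divides AF with AB:BF = 2/3:1/3]
   → B = (17/3, -5)

B = (17/3, -5)
C = (1219/226, 1377/226)
G = (19/4, 21/2)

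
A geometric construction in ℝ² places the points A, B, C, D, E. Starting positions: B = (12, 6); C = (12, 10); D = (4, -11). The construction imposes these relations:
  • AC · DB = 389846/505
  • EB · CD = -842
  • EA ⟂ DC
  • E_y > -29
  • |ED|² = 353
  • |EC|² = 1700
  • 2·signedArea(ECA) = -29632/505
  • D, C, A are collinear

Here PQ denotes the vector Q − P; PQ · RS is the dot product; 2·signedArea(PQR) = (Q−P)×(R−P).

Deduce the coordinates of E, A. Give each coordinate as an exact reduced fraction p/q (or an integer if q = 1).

1. E_x = -4  [line 8·x + 21·y + 620 = 0 ∩ |EC|² = 1700]
2. E_y = -28  [line 8·x + 21·y + 620 = 0 ∩ |EC|² = 1700]
   → E = (-4, -28)
3. A_x = -1348/505  [2·signedArea(ECA) = -29632/505 ∩ D, C, A are collinear]
4. A_y = -14396/505  [2·signedArea(ECA) = -29632/505 ∩ D, C, A are collinear]
   → A = (-1348/505, -14396/505)

A = (-1348/505, -14396/505)
E = (-4, -28)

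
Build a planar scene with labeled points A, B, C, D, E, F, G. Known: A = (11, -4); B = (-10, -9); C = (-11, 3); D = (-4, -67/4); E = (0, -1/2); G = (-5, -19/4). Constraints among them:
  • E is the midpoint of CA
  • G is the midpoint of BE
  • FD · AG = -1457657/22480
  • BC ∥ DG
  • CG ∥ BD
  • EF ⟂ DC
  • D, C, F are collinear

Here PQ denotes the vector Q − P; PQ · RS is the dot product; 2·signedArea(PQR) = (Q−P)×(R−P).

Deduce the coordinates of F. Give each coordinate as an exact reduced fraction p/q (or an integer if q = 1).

F = (-60909/7025, -50201/14050)

1. F_x = -60909/7025  [D, C, F are collinear ∩ EF ⟂ DC]
2. F_y = -50201/14050  [D, C, F are collinear ∩ EF ⟂ DC]
   → F = (-60909/7025, -50201/14050)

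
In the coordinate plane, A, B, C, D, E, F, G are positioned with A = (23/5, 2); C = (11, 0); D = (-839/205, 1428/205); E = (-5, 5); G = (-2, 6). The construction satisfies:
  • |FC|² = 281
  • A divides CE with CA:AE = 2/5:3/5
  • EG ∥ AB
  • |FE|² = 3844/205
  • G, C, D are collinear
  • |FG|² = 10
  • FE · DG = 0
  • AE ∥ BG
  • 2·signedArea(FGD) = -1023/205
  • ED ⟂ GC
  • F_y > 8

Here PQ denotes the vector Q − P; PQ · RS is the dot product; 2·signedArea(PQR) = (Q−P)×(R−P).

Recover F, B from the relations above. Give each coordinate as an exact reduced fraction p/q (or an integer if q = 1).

B = (38/5, 3)
F = (-653/205, 1831/205)

1. F_x = -653/205  [FE · DG = 0 ∩ 2·signedArea(FGD) = -1023/205]
2. F_y = 1831/205  [FE · DG = 0 ∩ 2·signedArea(FGD) = -1023/205]
   → F = (-653/205, 1831/205)
3. B_x = 38/5  [AE ∥ BG ∩ EG ∥ AB]
4. B_y = 3  [AE ∥ BG ∩ EG ∥ AB]
   → B = (38/5, 3)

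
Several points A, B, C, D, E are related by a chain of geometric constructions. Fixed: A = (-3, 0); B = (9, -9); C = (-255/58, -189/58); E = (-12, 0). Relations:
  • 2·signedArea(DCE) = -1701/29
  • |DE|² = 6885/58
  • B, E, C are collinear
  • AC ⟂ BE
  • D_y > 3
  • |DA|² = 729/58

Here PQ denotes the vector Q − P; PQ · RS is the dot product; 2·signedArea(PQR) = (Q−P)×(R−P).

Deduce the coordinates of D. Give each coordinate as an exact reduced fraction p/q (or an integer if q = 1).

D = (-93/58, 189/58)

1. D_x = -93/58  [line -189/58·x + -441/58·y + 567/29 = 0 ∩ |DA|² = 729/58]
2. D_y = 189/58  [line -189/58·x + -441/58·y + 567/29 = 0 ∩ |DA|² = 729/58]
   → D = (-93/58, 189/58)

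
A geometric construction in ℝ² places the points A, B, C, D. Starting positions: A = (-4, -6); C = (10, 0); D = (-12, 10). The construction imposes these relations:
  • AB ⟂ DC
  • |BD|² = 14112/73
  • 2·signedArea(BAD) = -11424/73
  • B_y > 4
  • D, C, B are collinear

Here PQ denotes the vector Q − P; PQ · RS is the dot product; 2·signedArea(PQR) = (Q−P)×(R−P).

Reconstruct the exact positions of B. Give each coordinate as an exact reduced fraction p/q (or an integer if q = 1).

1. B_x = 48/73  [D, C, B are collinear ∩ AB ⟂ DC]
2. B_y = 310/73  [D, C, B are collinear ∩ AB ⟂ DC]
   → B = (48/73, 310/73)

B = (48/73, 310/73)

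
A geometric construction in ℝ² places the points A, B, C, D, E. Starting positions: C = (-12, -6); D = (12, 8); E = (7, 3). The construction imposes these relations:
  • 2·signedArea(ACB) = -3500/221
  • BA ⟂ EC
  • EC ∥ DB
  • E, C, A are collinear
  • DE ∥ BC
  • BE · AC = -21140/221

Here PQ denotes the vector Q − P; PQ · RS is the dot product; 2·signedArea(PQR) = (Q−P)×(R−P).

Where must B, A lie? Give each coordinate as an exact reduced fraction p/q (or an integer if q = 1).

A = (-1322/221, -696/221)
B = (-7, -1)

1. B_x = -7  [DE ∥ BC ∩ EC ∥ DB]
2. B_y = -1  [DE ∥ BC ∩ EC ∥ DB]
   → B = (-7, -1)
3. A_x = -1322/221  [E, C, A are collinear ∩ BA ⟂ EC]
4. A_y = -696/221  [E, C, A are collinear ∩ BA ⟂ EC]
   → A = (-1322/221, -696/221)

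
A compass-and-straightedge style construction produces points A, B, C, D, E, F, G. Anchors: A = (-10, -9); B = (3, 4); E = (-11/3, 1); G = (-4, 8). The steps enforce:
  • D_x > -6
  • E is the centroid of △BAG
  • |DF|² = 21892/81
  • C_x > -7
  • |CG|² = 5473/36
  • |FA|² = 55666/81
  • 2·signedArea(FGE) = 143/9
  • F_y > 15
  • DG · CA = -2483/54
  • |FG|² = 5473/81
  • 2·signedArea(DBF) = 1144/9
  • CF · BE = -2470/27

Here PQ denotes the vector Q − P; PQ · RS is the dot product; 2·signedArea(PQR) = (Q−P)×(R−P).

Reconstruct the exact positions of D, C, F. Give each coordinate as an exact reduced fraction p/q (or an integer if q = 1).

1. F_x = -19/9  [line 7·x + 1/3·y + 85/9 = 0 ∩ |FA|² = 55666/81]
2. F_y = 16  [line 7·x + 1/3·y + 85/9 = 0 ∩ |FA|² = 55666/81]
   → F = (-19/9, 16)
3. D_x = -53/9  [line -12·x + -46/9·y + -212/3 = 0 ∩ |DF|² = 21892/81]
4. D_y = 0  [line -12·x + -46/9·y + -212/3 = 0 ∩ |DF|² = 21892/81]
   → D = (-53/9, 0)
5. C_x = -41/6  [CF · BE = -2470/27 ∩ DG · CA = -2483/54]
6. C_y = -4  [CF · BE = -2470/27 ∩ DG · CA = -2483/54]
   → C = (-41/6, -4)

C = (-41/6, -4)
D = (-53/9, 0)
F = (-19/9, 16)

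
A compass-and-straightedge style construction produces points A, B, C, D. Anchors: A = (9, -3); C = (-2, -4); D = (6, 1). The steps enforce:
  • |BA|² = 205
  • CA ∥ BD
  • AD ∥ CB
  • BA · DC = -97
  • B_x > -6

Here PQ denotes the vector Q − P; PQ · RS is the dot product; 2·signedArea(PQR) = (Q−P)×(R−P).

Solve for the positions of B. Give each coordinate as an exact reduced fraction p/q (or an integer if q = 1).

B = (-5, 0)

1. B_x = -5  [CA ∥ BD ∩ AD ∥ CB]
2. B_y = 0  [CA ∥ BD ∩ AD ∥ CB]
   → B = (-5, 0)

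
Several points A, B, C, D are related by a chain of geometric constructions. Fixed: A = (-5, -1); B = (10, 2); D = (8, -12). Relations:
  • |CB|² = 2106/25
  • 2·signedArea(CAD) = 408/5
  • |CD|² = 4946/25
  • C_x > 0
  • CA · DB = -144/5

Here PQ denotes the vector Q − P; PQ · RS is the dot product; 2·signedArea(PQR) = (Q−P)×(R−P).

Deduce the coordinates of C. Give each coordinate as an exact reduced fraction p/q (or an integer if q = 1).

1. C_x = 1  [2·signedArea(CAD) = 408/5 ∩ CA · DB = -144/5]
2. C_y = 1/5  [2·signedArea(CAD) = 408/5 ∩ CA · DB = -144/5]
   → C = (1, 1/5)

C = (1, 1/5)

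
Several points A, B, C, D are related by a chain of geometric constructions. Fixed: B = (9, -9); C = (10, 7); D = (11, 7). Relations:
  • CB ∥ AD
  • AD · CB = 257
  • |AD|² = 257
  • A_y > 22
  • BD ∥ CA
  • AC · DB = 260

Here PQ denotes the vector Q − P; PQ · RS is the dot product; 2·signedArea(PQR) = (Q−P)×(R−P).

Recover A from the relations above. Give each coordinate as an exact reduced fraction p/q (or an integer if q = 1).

A = (12, 23)

1. A_x = 12  [CB ∥ AD ∩ BD ∥ CA]
2. A_y = 23  [CB ∥ AD ∩ BD ∥ CA]
   → A = (12, 23)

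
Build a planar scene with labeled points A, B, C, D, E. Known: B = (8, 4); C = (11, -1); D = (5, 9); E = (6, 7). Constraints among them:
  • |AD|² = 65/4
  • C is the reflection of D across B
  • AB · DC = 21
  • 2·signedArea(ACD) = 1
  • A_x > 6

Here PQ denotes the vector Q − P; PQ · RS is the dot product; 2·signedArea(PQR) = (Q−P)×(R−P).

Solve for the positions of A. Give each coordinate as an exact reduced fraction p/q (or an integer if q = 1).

A = (7, 11/2)

1. A_x = 7  [2·signedArea(ACD) = 1 ∩ AB · DC = 21]
2. A_y = 11/2  [2·signedArea(ACD) = 1 ∩ AB · DC = 21]
   → A = (7, 11/2)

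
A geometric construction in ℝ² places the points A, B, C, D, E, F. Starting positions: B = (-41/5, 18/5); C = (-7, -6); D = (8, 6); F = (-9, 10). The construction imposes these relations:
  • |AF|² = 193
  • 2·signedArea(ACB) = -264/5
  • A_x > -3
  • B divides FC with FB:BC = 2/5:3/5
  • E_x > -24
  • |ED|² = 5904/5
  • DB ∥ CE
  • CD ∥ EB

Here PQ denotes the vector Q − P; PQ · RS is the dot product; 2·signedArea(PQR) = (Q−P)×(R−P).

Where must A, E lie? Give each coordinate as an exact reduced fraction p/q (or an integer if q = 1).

A = (-2, -2)
E = (-116/5, -42/5)

1. A_x = -2  [line -48/5·x + -6/5·y + -108/5 = 0 ∩ |AF|² = 193]
2. A_y = -2  [line -48/5·x + -6/5·y + -108/5 = 0 ∩ |AF|² = 193]
   → A = (-2, -2)
3. E_x = -116/5  [CD ∥ EB ∩ DB ∥ CE]
4. E_y = -42/5  [CD ∥ EB ∩ DB ∥ CE]
   → E = (-116/5, -42/5)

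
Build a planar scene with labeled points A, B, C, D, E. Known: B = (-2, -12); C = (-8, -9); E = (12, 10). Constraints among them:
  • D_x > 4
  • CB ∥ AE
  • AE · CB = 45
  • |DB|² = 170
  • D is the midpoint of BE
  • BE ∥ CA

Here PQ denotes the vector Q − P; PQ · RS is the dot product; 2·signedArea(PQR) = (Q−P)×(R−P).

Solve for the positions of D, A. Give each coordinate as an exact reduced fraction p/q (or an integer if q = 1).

1. D_x = 5  [D is the midpoint of BE]
2. D_y = -1  [D is the midpoint of BE]
   → D = (5, -1)
3. A_x = 6  [CB ∥ AE ∩ BE ∥ CA]
4. A_y = 13  [CB ∥ AE ∩ BE ∥ CA]
   → A = (6, 13)

A = (6, 13)
D = (5, -1)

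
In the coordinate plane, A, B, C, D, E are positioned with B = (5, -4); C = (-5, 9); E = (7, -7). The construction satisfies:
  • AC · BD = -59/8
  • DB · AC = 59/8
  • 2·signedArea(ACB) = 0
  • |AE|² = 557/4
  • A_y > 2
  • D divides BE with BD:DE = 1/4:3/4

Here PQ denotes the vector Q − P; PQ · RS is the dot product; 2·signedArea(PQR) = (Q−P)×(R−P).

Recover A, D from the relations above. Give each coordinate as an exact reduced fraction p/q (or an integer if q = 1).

A = (0, 5/2)
D = (11/2, -19/4)

1. A_x = 0  [line 13·x + 10·y + -25 = 0 ∩ |AE|² = 557/4]
2. A_y = 5/2  [line 13·x + 10·y + -25 = 0 ∩ |AE|² = 557/4]
   → A = (0, 5/2)
3. D_x = 11/2  [D divides BE with BD:DE = 1/4:3/4]
4. D_y = -19/4  [D divides BE with BD:DE = 1/4:3/4]
   → D = (11/2, -19/4)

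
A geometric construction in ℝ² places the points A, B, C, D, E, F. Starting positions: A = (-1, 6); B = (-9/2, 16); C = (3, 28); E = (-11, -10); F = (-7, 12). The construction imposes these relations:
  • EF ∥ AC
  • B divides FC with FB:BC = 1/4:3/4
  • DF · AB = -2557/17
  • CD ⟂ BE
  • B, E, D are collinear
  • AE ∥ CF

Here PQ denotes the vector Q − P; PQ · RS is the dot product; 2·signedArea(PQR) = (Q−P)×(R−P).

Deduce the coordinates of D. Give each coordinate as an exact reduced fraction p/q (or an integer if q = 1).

1. D_x = -21/17  [B, E, D are collinear ∩ CD ⟂ BE]
2. D_y = 494/17  [B, E, D are collinear ∩ CD ⟂ BE]
   → D = (-21/17, 494/17)

D = (-21/17, 494/17)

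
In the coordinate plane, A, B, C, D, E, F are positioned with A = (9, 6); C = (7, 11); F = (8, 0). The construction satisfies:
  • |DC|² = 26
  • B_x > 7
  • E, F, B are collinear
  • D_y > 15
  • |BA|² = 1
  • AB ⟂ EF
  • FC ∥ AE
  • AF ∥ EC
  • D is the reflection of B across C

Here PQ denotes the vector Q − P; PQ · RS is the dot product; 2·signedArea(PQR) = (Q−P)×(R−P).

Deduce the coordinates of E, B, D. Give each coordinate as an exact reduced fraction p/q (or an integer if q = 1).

1. E_x = 8  [AF ∥ EC ∩ FC ∥ AE]
2. E_y = 17  [AF ∥ EC ∩ FC ∥ AE]
   → E = (8, 17)
3. B_x = 8  [E, F, B are collinear ∩ AB ⟂ EF]
4. B_y = 6  [E, F, B are collinear ∩ AB ⟂ EF]
   → B = (8, 6)
5. D_x = 6  [D is the reflection of B across C]
6. D_y = 16  [D is the reflection of B across C]
   → D = (6, 16)

B = (8, 6)
D = (6, 16)
E = (8, 17)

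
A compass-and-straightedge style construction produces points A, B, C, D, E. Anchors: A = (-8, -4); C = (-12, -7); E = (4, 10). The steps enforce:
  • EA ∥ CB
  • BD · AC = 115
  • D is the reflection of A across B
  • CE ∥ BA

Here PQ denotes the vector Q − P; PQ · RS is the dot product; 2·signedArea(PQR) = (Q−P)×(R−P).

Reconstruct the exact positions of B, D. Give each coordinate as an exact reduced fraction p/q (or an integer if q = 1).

1. B_x = -24  [CE ∥ BA ∩ EA ∥ CB]
2. B_y = -21  [CE ∥ BA ∩ EA ∥ CB]
   → B = (-24, -21)
3. D_x = -40  [D is the reflection of A across B]
4. D_y = -38  [D is the reflection of A across B]
   → D = (-40, -38)

B = (-24, -21)
D = (-40, -38)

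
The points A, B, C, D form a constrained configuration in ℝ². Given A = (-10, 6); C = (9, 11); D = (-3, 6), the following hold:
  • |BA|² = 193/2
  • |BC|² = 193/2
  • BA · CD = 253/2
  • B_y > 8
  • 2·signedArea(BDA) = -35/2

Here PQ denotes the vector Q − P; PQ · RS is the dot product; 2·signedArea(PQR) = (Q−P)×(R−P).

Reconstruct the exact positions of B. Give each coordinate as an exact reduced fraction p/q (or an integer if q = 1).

B = (-1/2, 17/2)

1. B_x = -1/2  [2·signedArea(BDA) = -35/2 ∩ BA · CD = 253/2]
2. B_y = 17/2  [2·signedArea(BDA) = -35/2 ∩ BA · CD = 253/2]
   → B = (-1/2, 17/2)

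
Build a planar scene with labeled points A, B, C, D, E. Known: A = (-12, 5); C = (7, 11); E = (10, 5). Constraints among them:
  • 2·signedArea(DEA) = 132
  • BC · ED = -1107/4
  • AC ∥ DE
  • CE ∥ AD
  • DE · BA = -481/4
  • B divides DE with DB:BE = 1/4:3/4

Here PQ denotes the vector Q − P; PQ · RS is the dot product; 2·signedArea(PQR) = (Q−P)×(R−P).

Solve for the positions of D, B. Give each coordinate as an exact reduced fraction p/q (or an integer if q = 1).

B = (-17/4, 1/2)
D = (-9, -1)

1. D_x = -9  [AC ∥ DE ∩ CE ∥ AD]
2. D_y = -1  [AC ∥ DE ∩ CE ∥ AD]
   → D = (-9, -1)
3. B_x = -17/4  [B divides DE with DB:BE = 1/4:3/4]
4. B_y = 1/2  [B divides DE with DB:BE = 1/4:3/4]
   → B = (-17/4, 1/2)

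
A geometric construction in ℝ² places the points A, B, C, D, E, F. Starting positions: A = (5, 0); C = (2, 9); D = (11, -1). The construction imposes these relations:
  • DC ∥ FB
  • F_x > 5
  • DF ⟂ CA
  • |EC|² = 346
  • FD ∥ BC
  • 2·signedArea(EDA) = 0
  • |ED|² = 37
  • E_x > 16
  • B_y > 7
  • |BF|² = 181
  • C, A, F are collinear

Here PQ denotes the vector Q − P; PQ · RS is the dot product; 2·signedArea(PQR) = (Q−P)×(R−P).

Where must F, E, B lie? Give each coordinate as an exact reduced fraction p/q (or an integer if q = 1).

B = (-31/10, 73/10)
E = (17, -2)
F = (59/10, -27/10)

1. F_x = 59/10  [C, A, F are collinear ∩ DF ⟂ CA]
2. F_y = -27/10  [C, A, F are collinear ∩ DF ⟂ CA]
   → F = (59/10, -27/10)
3. E_x = 17  [line -1·x + -6·y + 5 = 0 ∩ |ED|² = 37]
4. E_y = -2  [line -1·x + -6·y + 5 = 0 ∩ |ED|² = 37]
   → E = (17, -2)
5. B_x = -31/10  [FD ∥ BC ∩ DC ∥ FB]
6. B_y = 73/10  [FD ∥ BC ∩ DC ∥ FB]
   → B = (-31/10, 73/10)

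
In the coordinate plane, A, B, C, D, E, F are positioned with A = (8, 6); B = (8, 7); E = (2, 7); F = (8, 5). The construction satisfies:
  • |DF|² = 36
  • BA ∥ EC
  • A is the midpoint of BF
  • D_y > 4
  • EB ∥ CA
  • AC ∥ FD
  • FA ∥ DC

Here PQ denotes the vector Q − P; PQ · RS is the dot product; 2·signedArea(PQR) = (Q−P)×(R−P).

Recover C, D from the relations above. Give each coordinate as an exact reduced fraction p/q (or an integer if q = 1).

1. C_x = 2  [EB ∥ CA ∩ BA ∥ EC]
2. C_y = 6  [EB ∥ CA ∩ BA ∥ EC]
   → C = (2, 6)
3. D_x = 2  [FA ∥ DC ∩ AC ∥ FD]
4. D_y = 5  [FA ∥ DC ∩ AC ∥ FD]
   → D = (2, 5)

C = (2, 6)
D = (2, 5)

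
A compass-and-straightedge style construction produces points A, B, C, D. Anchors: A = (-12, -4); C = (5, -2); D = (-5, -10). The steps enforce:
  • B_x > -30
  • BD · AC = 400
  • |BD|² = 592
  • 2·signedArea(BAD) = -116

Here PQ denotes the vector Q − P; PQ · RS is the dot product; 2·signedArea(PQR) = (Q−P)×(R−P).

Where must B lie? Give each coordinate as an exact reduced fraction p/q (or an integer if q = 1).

1. B_x = -29  [2·signedArea(BAD) = -116 ∩ BD · AC = 400]
2. B_y = -6  [2·signedArea(BAD) = -116 ∩ BD · AC = 400]
   → B = (-29, -6)

B = (-29, -6)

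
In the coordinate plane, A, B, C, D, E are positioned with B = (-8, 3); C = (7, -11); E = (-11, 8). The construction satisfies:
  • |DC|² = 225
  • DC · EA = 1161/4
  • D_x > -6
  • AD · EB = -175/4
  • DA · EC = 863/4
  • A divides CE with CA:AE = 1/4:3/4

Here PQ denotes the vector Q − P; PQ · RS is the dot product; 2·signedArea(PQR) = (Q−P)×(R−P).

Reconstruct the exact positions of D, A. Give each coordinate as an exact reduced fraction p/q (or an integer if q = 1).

1. A_x = 5/2  [A divides CE with CA:AE = 1/4:3/4]
2. A_y = -25/4  [A divides CE with CA:AE = 1/4:3/4]
   → A = (5/2, -25/4)
3. D_x = -5  [DA · EC = 863/4 ∩ AD · EB = -175/4]
4. D_y = -2  [DA · EC = 863/4 ∩ AD · EB = -175/4]
   → D = (-5, -2)

A = (5/2, -25/4)
D = (-5, -2)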